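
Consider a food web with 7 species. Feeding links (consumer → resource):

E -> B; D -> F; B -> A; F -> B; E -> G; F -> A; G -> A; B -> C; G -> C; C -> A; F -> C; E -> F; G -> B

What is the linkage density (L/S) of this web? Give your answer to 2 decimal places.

L/S = 1.86

There are L = 13 links among S = 7 species.
L/S = 13/7 = 1.8571 ≈ 1.86.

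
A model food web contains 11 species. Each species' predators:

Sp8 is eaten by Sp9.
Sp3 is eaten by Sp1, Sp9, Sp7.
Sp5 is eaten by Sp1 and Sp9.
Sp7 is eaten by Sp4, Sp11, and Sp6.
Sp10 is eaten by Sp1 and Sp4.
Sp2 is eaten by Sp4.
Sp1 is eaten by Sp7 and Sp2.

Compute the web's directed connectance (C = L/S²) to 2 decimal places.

The web has S = 11 species and L = 14 feeding links.
C = L / S² = 14 / 121 = 0.1157 ≈ 0.12.

C = 0.12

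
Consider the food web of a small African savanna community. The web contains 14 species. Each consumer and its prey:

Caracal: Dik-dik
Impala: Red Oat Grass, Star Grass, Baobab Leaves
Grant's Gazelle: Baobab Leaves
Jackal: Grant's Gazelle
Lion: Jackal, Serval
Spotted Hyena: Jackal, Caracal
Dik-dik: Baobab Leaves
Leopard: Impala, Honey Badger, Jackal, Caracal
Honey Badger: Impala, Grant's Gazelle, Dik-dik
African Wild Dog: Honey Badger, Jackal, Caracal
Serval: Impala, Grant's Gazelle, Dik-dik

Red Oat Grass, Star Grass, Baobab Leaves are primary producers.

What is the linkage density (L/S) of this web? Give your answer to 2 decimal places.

There are L = 24 links among S = 14 species.
L/S = 24/14 = 1.7143 ≈ 1.71.

L/S = 1.71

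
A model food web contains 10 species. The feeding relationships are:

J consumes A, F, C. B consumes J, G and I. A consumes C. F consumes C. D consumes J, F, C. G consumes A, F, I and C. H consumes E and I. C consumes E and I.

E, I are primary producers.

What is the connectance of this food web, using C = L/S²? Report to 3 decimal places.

C = 0.190

The web has S = 10 species and L = 19 feeding links.
C = L / S² = 19 / 100 = 0.1900 ≈ 0.190.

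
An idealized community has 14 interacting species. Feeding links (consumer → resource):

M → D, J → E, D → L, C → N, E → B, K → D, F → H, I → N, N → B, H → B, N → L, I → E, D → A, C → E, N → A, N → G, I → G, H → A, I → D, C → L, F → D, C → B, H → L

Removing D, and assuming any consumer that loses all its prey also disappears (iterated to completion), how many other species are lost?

2

Remove D.
Round 1: M (all prey gone), K (all prey gone) → extinct.
No further losses. Total secondary extinctions: 2.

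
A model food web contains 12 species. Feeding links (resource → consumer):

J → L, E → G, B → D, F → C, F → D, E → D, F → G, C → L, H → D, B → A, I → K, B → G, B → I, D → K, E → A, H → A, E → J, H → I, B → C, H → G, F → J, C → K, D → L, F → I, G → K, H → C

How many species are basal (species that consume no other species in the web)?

4

Basal species (no prey listed): H, E, F, B.
Count: 4.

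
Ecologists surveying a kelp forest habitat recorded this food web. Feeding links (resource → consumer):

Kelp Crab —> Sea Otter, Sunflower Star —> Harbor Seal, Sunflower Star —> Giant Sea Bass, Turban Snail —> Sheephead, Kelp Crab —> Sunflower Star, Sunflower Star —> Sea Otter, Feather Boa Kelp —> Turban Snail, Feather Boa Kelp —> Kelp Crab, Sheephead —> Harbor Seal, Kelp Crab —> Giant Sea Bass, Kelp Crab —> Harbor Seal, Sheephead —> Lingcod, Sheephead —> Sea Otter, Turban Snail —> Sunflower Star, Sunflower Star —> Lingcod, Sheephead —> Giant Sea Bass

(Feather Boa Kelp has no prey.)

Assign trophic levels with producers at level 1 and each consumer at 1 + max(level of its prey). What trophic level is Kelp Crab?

Trophic level 2

Feather Boa Kelp is a producer → level 1.
Kelp Crab eats Feather Boa Kelp → level 2.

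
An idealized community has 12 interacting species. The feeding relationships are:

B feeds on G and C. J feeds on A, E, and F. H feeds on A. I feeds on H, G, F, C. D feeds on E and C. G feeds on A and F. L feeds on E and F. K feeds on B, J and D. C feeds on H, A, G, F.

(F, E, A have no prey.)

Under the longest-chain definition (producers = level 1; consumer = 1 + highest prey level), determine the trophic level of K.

Trophic level 5

F is a producer → level 1.
G eats F (level 1); other prey at levels: A 1 → level 2.
C eats G (level 2); other prey at levels: F 1, A 1, H 2 → level 3.
D eats C (level 3); other prey at levels: E 1 → level 4.
K eats D (level 4); other prey at levels: J 2, B 4 → level 5.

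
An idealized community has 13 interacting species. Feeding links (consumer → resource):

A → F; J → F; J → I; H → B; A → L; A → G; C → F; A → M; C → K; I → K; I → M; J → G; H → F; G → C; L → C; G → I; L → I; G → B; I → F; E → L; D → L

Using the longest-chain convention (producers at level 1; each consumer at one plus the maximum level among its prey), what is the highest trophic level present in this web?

4

Producers (level 1): F, M, B, K.
F → C → G → A gives A level 4.
No species has a prey at level 4, so no species reaches level 5.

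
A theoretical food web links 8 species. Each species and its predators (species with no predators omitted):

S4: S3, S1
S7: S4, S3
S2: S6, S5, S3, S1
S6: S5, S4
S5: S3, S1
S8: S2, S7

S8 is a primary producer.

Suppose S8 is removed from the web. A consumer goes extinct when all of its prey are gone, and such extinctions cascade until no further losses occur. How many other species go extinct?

Remove S8.
Round 1: S2 (all prey gone), S7 (all prey gone) → extinct.
Round 2: S6 (all prey gone) → extinct.
Round 3: S5 (all prey gone), S4 (all prey gone) → extinct.
Round 4: S3 (all prey gone), S1 (all prey gone) → extinct.
No further losses. Total secondary extinctions: 7.

7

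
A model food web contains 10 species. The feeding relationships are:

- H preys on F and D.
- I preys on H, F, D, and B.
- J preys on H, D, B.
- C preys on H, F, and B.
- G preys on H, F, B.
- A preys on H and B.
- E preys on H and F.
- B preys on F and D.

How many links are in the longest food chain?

One longest chain: D → H → G.
It has 3 species and 2 links.

2 links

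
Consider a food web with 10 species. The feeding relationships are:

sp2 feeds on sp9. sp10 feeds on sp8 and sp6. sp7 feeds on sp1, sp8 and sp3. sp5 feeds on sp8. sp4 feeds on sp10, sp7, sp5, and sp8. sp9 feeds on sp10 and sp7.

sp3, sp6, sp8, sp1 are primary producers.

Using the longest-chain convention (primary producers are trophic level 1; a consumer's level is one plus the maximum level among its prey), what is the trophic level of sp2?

sp6 is a producer → level 1.
sp10 eats sp6 (level 1); other prey at levels: sp8 1 → level 2.
sp9 eats sp10 (level 2); other prey at levels: sp7 2 → level 3.
sp2 eats sp9 → level 4.

Trophic level 4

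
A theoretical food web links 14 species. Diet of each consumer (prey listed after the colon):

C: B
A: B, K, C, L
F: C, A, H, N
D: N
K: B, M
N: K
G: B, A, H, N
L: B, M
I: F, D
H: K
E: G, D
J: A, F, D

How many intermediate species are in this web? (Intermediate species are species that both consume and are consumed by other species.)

Intermediate species (has both prey and predators): K, C, L, A, H, N, F, G, D.
Count: 9.

9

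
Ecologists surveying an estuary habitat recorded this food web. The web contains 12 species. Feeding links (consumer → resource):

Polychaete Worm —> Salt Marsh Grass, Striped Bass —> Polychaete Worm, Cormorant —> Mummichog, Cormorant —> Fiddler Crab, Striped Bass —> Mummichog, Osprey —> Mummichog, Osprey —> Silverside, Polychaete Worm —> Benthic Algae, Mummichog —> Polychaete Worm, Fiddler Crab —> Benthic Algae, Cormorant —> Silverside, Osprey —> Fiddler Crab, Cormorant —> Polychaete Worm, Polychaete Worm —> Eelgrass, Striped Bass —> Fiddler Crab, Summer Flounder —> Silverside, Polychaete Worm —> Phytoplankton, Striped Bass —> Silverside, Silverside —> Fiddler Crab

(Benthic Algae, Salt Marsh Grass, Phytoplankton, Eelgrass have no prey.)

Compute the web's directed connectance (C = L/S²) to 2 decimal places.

C = 0.13

The web has S = 12 species and L = 19 feeding links.
C = L / S² = 19 / 144 = 0.1319 ≈ 0.13.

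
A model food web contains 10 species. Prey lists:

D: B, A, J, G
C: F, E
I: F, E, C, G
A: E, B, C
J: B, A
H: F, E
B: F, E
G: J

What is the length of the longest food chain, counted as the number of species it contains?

6 species

One longest chain: F → B → A → J → G → I.
It has 6 species and 5 links.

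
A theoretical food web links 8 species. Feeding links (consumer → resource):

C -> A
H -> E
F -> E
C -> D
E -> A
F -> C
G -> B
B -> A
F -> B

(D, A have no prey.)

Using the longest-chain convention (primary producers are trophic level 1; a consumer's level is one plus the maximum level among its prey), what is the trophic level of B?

A is a producer → level 1.
B eats A → level 2.

Trophic level 2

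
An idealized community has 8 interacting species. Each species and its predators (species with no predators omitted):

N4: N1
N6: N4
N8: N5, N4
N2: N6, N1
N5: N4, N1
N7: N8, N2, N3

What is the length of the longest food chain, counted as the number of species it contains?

5 species

One longest chain: N7 → N8 → N5 → N4 → N1.
It has 5 species and 4 links.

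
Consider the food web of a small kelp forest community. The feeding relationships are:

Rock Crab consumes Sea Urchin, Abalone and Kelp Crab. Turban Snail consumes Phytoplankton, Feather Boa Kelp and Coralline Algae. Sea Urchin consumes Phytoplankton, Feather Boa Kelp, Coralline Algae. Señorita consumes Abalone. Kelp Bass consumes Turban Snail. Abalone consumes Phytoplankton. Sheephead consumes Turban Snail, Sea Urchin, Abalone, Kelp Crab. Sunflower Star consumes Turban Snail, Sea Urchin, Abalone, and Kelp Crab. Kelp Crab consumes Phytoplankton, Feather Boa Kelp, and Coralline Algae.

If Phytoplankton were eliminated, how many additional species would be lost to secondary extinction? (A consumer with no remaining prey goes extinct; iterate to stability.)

2

Remove Phytoplankton.
Round 1: Abalone (all prey gone) → extinct.
Round 2: Señorita (all prey gone) → extinct.
No further losses. Total secondary extinctions: 2.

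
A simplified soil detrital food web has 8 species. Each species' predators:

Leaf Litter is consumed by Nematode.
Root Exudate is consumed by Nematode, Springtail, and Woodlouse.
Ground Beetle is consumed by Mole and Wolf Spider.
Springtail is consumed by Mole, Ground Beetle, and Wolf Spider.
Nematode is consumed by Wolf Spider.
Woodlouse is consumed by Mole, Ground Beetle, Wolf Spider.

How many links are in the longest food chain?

3 links

One longest chain: Root Exudate → Woodlouse → Ground Beetle → Wolf Spider.
It has 4 species and 3 links.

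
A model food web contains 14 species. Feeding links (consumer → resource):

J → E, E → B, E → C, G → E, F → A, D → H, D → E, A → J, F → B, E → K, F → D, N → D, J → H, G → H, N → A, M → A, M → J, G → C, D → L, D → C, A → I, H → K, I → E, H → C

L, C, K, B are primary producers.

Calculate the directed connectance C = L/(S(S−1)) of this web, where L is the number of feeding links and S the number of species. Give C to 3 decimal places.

C = 0.132

The web has S = 14 species and L = 24 feeding links.
C = L / (S(S−1)) = 24 / 182 = 0.1319 ≈ 0.132.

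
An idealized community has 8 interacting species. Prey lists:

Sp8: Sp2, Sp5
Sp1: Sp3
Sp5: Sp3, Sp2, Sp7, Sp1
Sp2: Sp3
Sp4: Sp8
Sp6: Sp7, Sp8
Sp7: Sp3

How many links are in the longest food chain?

One longest chain: Sp3 → Sp2 → Sp5 → Sp8 → Sp6.
It has 5 species and 4 links.

4 links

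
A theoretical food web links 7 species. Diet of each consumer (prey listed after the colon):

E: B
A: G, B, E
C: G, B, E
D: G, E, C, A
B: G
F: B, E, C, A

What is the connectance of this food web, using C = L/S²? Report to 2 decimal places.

C = 0.33

The web has S = 7 species and L = 16 feeding links.
C = L / S² = 16 / 49 = 0.3265 ≈ 0.33.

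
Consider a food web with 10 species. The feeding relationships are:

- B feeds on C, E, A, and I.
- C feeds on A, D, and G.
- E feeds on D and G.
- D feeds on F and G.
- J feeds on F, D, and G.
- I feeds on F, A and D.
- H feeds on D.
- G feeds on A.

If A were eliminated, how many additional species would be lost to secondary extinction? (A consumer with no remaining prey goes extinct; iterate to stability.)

1

Remove A.
Round 1: G (all prey gone) → extinct.
No further losses. Total secondary extinctions: 1.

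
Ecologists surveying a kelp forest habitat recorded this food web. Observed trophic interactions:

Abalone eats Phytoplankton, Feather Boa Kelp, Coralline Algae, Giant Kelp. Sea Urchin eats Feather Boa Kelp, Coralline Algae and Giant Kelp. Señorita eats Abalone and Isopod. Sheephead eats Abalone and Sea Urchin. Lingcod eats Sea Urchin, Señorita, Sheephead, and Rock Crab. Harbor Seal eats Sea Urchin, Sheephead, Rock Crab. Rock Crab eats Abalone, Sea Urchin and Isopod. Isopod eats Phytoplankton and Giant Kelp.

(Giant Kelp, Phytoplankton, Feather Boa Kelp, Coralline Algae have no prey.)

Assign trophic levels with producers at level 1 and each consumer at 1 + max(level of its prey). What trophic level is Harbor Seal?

Giant Kelp is a producer → level 1.
Sea Urchin eats Giant Kelp (level 1); other prey at levels: Feather Boa Kelp 1, Coralline Algae 1 → level 2.
Rock Crab eats Sea Urchin (level 2); other prey at levels: Isopod 2, Abalone 2 → level 3.
Harbor Seal eats Rock Crab (level 3); other prey at levels: Sea Urchin 2, Sheephead 3 → level 4.

Trophic level 4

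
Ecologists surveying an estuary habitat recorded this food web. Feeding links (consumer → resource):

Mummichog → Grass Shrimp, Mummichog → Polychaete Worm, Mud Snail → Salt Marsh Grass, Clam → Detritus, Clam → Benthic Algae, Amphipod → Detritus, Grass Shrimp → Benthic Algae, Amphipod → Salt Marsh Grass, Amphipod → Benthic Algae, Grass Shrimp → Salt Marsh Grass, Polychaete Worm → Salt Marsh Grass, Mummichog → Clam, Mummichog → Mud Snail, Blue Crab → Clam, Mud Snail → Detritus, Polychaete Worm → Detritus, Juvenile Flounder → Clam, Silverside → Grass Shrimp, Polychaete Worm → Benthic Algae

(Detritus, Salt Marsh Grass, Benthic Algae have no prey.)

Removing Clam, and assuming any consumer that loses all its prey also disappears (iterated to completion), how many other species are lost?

Remove Clam.
Round 1: Blue Crab (all prey gone), Juvenile Flounder (all prey gone) → extinct.
No further losses. Total secondary extinctions: 2.

2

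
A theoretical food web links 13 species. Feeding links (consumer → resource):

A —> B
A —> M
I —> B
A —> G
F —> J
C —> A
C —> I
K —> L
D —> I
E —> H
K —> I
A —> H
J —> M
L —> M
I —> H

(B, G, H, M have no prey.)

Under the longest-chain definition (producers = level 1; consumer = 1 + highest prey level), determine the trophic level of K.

M is a producer → level 1.
L eats M → level 2.
K eats L (level 2); other prey at levels: I 2 → level 3.

Trophic level 3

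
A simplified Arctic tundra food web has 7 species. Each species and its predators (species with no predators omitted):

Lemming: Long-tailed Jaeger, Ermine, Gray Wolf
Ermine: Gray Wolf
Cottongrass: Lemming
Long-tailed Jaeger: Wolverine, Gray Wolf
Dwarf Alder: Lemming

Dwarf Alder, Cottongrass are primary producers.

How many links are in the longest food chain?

3 links

One longest chain: Dwarf Alder → Lemming → Long-tailed Jaeger → Wolverine.
It has 4 species and 3 links.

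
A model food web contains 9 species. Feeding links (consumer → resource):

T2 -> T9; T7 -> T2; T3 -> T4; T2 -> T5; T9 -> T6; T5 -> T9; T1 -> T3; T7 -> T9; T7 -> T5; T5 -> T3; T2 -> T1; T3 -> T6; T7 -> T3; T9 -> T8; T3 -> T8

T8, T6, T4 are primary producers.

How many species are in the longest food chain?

One longest chain: T8 → T3 → T1 → T2 → T7.
It has 5 species and 4 links.

5 species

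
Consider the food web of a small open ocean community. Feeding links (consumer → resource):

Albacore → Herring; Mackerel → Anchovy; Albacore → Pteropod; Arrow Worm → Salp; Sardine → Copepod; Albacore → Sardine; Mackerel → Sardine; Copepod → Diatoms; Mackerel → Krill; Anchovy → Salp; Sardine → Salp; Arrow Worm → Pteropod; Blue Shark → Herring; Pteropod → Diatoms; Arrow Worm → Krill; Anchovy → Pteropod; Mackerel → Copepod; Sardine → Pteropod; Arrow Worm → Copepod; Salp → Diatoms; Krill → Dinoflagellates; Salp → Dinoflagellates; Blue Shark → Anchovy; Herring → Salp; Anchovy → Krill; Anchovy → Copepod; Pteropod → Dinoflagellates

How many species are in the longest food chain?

One longest chain: Diatoms → Copepod → Anchovy → Mackerel.
It has 4 species and 3 links.

4 species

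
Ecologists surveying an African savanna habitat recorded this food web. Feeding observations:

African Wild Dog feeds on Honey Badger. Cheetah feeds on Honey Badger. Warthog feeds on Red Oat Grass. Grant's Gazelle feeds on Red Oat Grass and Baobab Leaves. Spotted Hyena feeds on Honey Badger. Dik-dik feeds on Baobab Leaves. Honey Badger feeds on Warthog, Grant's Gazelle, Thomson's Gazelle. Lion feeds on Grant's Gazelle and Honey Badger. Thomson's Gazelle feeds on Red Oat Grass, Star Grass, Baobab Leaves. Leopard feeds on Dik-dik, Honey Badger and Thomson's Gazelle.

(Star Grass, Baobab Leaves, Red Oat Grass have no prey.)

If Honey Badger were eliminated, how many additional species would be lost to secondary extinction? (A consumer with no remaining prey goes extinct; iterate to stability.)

3

Remove Honey Badger.
Round 1: Cheetah (all prey gone), African Wild Dog (all prey gone), Spotted Hyena (all prey gone) → extinct.
No further losses. Total secondary extinctions: 3.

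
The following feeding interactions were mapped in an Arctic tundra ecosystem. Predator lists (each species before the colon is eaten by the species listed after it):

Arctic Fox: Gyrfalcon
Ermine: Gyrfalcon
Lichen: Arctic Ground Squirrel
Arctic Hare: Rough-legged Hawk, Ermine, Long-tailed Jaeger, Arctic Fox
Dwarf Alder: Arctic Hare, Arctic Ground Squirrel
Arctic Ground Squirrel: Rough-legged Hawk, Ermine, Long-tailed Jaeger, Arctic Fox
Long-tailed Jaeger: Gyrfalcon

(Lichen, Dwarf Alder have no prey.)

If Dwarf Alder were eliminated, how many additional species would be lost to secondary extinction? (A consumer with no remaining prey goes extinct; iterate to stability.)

1

Remove Dwarf Alder.
Round 1: Arctic Hare (all prey gone) → extinct.
No further losses. Total secondary extinctions: 1.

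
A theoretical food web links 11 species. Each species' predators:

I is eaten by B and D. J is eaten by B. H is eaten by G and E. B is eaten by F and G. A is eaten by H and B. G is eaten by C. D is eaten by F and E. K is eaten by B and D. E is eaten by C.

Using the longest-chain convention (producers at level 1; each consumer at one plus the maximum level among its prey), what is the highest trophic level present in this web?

4

Producers (level 1): J, K, I, A.
K → D → E → C gives C level 4.
No species has a prey at level 4, so no species reaches level 5.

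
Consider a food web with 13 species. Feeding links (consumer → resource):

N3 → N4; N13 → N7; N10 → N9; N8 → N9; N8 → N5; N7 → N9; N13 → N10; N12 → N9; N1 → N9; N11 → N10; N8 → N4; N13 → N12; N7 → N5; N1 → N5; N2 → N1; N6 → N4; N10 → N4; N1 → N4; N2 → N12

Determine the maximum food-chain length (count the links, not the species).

2 links

One longest chain: N4 → N10 → N11.
It has 3 species and 2 links.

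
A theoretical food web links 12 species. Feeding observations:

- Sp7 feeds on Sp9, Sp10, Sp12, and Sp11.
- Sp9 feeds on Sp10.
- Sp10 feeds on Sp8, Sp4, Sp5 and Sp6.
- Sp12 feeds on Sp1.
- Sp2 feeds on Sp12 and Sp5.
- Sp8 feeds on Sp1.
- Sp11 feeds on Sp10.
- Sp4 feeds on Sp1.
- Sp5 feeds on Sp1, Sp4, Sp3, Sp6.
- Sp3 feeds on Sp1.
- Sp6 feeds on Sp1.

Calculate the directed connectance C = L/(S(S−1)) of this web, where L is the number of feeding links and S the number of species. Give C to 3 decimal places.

The web has S = 12 species and L = 21 feeding links.
C = L / (S(S−1)) = 21 / 132 = 0.1591 ≈ 0.159.

C = 0.159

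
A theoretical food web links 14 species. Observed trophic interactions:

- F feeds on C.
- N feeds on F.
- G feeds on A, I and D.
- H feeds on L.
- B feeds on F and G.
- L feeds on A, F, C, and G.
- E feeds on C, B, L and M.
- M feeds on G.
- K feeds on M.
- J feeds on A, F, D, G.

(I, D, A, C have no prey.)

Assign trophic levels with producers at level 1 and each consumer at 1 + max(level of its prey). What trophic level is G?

I is a producer → level 1.
G eats I (level 1); other prey at levels: D 1, A 1 → level 2.

Trophic level 2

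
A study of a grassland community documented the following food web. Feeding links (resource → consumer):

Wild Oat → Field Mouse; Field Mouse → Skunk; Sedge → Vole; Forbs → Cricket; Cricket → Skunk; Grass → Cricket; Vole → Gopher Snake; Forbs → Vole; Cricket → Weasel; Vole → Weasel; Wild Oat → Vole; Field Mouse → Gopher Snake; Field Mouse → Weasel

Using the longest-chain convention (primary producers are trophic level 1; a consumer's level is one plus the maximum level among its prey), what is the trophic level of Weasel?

Trophic level 3

Wild Oat is a producer → level 1.
Vole eats Wild Oat (level 1); other prey at levels: Sedge 1, Forbs 1 → level 2.
Weasel eats Vole (level 2); other prey at levels: Field Mouse 2, Cricket 2 → level 3.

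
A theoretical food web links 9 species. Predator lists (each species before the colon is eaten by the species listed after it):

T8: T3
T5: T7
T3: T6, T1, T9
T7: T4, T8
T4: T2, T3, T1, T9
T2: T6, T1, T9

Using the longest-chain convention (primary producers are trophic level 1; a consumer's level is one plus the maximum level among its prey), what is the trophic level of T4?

T5 is a producer → level 1.
T7 eats T5 → level 2.
T4 eats T7 → level 3.

Trophic level 3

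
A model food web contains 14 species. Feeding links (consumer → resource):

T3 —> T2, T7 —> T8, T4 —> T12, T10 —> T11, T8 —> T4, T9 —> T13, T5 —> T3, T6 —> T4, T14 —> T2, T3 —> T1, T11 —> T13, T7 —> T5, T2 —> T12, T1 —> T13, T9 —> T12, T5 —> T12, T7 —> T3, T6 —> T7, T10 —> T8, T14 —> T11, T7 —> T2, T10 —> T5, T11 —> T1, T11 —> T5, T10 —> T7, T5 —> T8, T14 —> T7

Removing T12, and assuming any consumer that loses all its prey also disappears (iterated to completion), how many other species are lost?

3

Remove T12.
Round 1: T2 (all prey gone), T4 (all prey gone) → extinct.
Round 2: T8 (all prey gone) → extinct.
No further losses. Total secondary extinctions: 3.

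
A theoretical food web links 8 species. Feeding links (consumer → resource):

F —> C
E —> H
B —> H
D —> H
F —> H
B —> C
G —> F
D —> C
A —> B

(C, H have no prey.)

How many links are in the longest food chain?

One longest chain: C → B → A.
It has 3 species and 2 links.

2 links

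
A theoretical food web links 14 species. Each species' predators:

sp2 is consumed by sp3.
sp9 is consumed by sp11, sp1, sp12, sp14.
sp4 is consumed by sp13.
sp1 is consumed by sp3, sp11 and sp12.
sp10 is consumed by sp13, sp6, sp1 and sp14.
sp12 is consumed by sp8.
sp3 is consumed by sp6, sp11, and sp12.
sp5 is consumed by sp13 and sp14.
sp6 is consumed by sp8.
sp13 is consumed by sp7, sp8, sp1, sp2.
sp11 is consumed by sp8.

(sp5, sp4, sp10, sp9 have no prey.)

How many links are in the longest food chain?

5 links

One longest chain: sp5 → sp13 → sp2 → sp3 → sp11 → sp8.
It has 6 species and 5 links.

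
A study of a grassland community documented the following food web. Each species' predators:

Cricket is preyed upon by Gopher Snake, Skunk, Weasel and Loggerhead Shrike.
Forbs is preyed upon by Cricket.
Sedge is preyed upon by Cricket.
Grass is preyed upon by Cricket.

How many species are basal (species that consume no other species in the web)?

Basal species (no prey listed): Forbs, Grass, Sedge.
Count: 3.

3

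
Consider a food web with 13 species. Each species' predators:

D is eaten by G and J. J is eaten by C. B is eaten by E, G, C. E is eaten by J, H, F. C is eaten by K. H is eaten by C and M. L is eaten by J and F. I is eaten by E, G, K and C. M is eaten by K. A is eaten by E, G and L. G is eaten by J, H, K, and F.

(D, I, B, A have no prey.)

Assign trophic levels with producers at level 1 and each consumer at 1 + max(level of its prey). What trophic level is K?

Trophic level 5

D is a producer → level 1.
G eats D (level 1); other prey at levels: I 1, B 1, A 1 → level 2.
H eats G (level 2); other prey at levels: E 2 → level 3.
M eats H → level 4.
K eats M (level 4); other prey at levels: I 1, G 2, C 4 → level 5.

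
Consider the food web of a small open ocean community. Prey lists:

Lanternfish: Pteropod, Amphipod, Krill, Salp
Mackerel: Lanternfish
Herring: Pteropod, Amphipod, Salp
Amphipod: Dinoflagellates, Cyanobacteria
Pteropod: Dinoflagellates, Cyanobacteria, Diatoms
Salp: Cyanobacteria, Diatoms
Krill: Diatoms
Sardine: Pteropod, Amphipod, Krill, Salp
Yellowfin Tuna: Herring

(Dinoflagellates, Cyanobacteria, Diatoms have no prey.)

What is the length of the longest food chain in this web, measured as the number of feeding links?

3 links

One longest chain: Dinoflagellates → Pteropod → Herring → Yellowfin Tuna.
It has 4 species and 3 links.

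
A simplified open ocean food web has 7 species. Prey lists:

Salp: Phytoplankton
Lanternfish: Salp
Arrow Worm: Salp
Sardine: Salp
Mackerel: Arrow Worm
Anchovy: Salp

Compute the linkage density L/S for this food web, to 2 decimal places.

L/S = 0.86

There are L = 6 links among S = 7 species.
L/S = 6/7 = 0.8571 ≈ 0.86.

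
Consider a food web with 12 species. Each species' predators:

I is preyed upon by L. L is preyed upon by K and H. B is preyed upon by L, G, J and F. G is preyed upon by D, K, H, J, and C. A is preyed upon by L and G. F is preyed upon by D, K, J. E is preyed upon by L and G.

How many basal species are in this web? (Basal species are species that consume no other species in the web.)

4

Basal species (no prey listed): A, I, E, B.
Count: 4.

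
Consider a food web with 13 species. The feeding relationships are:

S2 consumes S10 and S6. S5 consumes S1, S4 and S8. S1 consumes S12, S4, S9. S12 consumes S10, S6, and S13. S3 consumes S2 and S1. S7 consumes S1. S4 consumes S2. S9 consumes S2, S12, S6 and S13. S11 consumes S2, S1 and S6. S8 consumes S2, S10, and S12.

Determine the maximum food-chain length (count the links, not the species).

4 links

One longest chain: S6 → S2 → S4 → S1 → S3.
It has 5 species and 4 links.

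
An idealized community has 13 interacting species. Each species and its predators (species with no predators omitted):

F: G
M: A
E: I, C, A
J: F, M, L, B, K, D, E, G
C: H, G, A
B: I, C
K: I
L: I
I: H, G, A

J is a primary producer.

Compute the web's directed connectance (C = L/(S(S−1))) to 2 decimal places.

The web has S = 13 species and L = 23 feeding links.
C = L / (S(S−1)) = 23 / 156 = 0.1474 ≈ 0.15.

C = 0.15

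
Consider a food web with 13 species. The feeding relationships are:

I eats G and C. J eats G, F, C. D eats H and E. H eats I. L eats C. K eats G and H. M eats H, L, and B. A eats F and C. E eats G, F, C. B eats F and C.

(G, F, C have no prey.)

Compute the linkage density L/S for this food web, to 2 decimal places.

There are L = 21 links among S = 13 species.
L/S = 21/13 = 1.6154 ≈ 1.62.

L/S = 1.62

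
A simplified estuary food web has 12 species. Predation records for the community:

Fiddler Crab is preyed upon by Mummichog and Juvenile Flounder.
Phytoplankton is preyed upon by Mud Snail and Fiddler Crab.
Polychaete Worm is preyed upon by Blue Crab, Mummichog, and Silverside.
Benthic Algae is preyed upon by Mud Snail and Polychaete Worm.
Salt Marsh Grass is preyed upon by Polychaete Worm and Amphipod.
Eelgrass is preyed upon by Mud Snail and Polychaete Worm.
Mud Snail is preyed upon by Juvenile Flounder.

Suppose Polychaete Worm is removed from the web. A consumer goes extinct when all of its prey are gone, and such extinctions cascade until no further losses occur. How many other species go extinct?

Remove Polychaete Worm.
Round 1: Silverside (all prey gone), Blue Crab (all prey gone) → extinct.
No further losses. Total secondary extinctions: 2.

2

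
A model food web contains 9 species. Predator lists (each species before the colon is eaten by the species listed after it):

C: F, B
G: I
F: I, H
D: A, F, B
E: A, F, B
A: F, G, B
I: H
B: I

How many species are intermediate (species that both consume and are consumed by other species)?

Intermediate species (has both prey and predators): A, F, G, B, I.
Count: 5.

5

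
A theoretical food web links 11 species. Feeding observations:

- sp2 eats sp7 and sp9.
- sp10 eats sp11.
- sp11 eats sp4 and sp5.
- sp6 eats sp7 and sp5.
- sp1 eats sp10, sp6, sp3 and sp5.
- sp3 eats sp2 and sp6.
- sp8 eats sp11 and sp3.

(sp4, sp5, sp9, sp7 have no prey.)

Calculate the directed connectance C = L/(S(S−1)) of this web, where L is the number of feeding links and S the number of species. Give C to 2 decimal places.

The web has S = 11 species and L = 15 feeding links.
C = L / (S(S−1)) = 15 / 110 = 0.1364 ≈ 0.14.

C = 0.14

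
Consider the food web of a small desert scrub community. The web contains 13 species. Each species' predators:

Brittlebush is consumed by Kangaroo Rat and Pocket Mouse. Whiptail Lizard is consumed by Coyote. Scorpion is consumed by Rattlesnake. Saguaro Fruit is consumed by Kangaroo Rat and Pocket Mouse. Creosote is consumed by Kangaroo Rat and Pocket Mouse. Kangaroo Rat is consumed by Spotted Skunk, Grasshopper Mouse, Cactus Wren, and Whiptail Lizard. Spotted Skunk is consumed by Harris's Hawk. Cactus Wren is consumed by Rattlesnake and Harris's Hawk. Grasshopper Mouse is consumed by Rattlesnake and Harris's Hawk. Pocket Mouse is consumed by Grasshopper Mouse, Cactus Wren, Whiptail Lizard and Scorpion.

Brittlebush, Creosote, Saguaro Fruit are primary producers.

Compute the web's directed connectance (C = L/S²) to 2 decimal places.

The web has S = 13 species and L = 21 feeding links.
C = L / S² = 21 / 169 = 0.1243 ≈ 0.12.

C = 0.12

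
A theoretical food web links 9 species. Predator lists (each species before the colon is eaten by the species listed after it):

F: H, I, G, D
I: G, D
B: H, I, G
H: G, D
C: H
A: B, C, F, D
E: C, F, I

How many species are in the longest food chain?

4 species

One longest chain: A → B → H → G.
It has 4 species and 3 links.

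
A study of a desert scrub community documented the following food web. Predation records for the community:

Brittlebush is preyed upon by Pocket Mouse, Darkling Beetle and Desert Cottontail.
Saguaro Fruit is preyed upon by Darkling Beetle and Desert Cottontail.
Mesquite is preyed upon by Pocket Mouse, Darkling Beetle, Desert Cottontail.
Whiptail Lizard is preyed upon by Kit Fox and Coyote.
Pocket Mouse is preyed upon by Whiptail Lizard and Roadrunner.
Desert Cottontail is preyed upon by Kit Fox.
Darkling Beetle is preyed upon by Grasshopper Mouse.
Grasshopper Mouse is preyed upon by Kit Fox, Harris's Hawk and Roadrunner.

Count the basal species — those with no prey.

3

Basal species (no prey listed): Brittlebush, Mesquite, Saguaro Fruit.
Count: 3.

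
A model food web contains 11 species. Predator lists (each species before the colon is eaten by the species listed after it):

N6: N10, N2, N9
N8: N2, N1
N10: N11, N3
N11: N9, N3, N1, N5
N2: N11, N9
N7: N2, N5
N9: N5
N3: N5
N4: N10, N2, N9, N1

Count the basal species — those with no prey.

4

Basal species (no prey listed): N7, N8, N6, N4.
Count: 4.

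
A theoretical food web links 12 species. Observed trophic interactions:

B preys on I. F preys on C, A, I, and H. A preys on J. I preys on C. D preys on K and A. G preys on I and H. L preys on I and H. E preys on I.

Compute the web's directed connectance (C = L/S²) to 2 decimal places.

C = 0.10

The web has S = 12 species and L = 14 feeding links.
C = L / S² = 14 / 144 = 0.0972 ≈ 0.10.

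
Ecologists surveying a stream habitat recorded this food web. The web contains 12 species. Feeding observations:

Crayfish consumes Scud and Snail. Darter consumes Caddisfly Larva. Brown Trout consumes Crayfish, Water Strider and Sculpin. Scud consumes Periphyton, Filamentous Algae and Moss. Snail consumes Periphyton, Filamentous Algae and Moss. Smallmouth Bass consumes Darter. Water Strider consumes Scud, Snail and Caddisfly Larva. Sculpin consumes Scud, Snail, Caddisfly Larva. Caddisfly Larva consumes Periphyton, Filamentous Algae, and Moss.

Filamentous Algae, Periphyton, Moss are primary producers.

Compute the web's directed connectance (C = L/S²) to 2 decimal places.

C = 0.15

The web has S = 12 species and L = 22 feeding links.
C = L / S² = 22 / 144 = 0.1528 ≈ 0.15.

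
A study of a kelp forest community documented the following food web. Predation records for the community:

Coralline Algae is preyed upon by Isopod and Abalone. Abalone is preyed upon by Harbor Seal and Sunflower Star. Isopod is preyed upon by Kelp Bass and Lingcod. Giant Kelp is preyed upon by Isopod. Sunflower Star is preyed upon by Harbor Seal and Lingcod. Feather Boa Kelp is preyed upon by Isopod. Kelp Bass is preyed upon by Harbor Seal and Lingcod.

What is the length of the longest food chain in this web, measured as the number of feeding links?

One longest chain: Giant Kelp → Isopod → Kelp Bass → Harbor Seal.
It has 4 species and 3 links.

3 links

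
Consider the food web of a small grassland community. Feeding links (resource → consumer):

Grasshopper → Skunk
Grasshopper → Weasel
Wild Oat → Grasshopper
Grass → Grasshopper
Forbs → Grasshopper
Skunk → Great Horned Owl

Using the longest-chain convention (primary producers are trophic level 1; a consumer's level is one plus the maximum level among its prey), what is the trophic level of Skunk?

Trophic level 3

Wild Oat is a producer → level 1.
Grasshopper eats Wild Oat (level 1); other prey at levels: Forbs 1, Grass 1 → level 2.
Skunk eats Grasshopper → level 3.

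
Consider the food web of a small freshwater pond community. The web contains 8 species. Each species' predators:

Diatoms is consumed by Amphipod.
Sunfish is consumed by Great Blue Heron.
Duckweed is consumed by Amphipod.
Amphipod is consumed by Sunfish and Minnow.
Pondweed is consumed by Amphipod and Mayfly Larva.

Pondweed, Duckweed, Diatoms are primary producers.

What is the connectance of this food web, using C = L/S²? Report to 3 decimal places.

C = 0.109

The web has S = 8 species and L = 7 feeding links.
C = L / S² = 7 / 64 = 0.1094 ≈ 0.109.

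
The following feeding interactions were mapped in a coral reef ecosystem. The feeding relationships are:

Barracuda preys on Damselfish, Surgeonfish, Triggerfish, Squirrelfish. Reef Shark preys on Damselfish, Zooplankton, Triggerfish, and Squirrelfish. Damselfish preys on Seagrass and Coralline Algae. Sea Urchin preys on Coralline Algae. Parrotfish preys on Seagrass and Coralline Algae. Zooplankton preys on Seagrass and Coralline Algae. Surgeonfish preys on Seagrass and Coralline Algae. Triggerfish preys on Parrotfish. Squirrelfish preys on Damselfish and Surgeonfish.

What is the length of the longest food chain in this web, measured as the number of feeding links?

One longest chain: Seagrass → Damselfish → Squirrelfish → Reef Shark.
It has 4 species and 3 links.

3 links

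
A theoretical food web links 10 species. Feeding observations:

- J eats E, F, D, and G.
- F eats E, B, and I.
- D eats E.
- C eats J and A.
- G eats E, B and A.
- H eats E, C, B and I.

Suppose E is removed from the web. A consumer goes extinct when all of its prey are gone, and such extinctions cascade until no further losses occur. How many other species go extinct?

Remove E.
Round 1: D (all prey gone) → extinct.
No further losses. Total secondary extinctions: 1.

1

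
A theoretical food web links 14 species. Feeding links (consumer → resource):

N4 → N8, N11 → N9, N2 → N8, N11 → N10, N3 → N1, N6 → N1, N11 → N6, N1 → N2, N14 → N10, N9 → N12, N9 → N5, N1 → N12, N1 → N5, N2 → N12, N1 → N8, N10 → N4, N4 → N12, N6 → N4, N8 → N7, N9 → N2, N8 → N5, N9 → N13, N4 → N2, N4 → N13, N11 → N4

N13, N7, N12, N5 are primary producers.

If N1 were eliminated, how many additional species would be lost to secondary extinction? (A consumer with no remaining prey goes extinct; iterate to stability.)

Remove N1.
Round 1: N3 (all prey gone) → extinct.
No further losses. Total secondary extinctions: 1.

1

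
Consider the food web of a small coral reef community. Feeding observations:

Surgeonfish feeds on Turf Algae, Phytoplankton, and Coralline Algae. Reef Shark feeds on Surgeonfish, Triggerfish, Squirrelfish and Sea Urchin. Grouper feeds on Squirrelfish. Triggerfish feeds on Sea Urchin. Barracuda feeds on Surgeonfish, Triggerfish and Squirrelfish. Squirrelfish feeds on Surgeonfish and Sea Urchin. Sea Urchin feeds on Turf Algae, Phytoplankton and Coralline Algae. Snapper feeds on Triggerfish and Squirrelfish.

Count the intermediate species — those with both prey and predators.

Intermediate species (has both prey and predators): Surgeonfish, Sea Urchin, Triggerfish, Squirrelfish.
Count: 4.

4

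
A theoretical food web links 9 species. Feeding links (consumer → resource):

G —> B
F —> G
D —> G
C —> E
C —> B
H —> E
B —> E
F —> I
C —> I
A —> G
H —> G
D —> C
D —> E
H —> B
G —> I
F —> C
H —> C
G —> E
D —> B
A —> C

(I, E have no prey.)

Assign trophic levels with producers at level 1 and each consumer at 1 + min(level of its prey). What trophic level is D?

Trophic level 2

E is a producer → level 1.
D eats E → level 2.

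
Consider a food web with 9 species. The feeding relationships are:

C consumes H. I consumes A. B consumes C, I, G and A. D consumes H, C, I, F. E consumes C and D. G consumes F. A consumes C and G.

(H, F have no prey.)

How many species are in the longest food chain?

One longest chain: H → C → A → I → D → E.
It has 6 species and 5 links.

6 species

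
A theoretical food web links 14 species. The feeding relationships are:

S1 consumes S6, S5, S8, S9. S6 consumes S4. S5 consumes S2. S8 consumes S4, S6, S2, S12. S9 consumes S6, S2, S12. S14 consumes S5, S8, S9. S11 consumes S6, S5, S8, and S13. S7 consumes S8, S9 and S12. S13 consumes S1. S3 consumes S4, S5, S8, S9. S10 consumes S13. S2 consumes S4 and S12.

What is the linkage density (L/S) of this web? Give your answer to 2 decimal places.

There are L = 31 links among S = 14 species.
L/S = 31/14 = 2.2143 ≈ 2.21.

L/S = 2.21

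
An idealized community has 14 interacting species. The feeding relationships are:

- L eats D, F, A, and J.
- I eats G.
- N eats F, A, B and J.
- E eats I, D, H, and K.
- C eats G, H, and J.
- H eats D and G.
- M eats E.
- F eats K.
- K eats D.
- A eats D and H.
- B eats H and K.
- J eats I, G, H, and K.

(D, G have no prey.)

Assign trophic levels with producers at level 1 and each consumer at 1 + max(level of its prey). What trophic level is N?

D is a producer → level 1.
K eats D → level 2.
F eats K → level 3.
N eats F (level 3); other prey at levels: B 3, A 3, J 3 → level 4.

Trophic level 4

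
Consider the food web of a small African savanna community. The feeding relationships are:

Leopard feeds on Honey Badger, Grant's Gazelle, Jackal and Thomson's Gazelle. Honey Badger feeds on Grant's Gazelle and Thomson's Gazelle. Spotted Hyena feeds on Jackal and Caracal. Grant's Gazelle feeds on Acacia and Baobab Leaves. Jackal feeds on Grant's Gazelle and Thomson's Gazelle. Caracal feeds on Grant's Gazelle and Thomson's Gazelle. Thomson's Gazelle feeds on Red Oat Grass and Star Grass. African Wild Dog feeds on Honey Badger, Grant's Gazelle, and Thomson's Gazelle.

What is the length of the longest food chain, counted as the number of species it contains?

4 species

One longest chain: Star Grass → Thomson's Gazelle → Caracal → Spotted Hyena.
It has 4 species and 3 links.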